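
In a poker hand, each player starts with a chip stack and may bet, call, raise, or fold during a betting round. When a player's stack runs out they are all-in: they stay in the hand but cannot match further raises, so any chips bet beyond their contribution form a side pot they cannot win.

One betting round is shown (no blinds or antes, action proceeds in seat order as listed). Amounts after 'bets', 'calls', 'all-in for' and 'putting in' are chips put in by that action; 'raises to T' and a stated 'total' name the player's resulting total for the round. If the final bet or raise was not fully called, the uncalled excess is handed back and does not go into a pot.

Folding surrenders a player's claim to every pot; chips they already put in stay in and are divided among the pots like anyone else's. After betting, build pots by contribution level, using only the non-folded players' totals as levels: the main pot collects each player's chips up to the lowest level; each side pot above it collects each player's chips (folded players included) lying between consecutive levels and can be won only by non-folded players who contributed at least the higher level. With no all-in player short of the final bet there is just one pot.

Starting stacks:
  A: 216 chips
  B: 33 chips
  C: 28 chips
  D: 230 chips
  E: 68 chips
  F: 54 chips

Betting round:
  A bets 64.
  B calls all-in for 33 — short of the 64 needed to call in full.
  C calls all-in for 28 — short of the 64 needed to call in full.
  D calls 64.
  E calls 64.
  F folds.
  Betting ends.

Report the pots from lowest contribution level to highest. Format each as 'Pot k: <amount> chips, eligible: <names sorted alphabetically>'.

Contributions: A=64, B=33, C=28, D=64, E=64
Folded: F
Pot levels (distinct totals of non-folded players): 28, 33, 64
Layer 1-28: 28 each from A, B, C, D, E = 28*5 = 140 chips; eligible A, B, C, D, E
Layer 29-33: 5 each from A, B, D, E = 5*4 = 20 chips; eligible A, B, D, E
Layer 34-64: 31 each from A, D, E = 31*3 = 93 chips; eligible A, D, E

Pot 1: 140 chips, eligible: A, B, C, D, E
Pot 2: 20 chips, eligible: A, B, D, E
Pot 3: 93 chips, eligible: A, D, E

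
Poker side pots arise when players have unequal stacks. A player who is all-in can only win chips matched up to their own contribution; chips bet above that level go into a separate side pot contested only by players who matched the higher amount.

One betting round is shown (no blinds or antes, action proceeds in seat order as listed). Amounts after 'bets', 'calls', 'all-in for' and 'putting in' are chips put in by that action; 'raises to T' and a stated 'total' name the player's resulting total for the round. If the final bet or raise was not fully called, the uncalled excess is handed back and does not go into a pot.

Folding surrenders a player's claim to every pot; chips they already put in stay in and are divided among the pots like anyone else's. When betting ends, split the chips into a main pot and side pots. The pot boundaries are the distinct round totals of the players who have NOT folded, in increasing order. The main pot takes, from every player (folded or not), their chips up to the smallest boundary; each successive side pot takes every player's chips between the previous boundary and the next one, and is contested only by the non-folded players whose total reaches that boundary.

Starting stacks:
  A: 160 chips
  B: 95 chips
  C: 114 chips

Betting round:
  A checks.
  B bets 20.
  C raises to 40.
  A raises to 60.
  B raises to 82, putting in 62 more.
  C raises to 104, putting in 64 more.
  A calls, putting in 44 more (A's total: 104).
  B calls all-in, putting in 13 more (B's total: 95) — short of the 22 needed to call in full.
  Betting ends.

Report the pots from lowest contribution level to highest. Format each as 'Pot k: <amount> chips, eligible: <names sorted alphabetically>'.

Contributions: A=104, B=95, C=104
Pot levels (distinct totals of non-folded players): 95, 104
Layer 1-95: 95 each from A, B, C = 95*3 = 285 chips; eligible A, B, C
Layer 96-104: 9 each from A, C = 9*2 = 18 chips; eligible A, C

Pot 1: 285 chips, eligible: A, B, C
Pot 2: 18 chips, eligible: A, C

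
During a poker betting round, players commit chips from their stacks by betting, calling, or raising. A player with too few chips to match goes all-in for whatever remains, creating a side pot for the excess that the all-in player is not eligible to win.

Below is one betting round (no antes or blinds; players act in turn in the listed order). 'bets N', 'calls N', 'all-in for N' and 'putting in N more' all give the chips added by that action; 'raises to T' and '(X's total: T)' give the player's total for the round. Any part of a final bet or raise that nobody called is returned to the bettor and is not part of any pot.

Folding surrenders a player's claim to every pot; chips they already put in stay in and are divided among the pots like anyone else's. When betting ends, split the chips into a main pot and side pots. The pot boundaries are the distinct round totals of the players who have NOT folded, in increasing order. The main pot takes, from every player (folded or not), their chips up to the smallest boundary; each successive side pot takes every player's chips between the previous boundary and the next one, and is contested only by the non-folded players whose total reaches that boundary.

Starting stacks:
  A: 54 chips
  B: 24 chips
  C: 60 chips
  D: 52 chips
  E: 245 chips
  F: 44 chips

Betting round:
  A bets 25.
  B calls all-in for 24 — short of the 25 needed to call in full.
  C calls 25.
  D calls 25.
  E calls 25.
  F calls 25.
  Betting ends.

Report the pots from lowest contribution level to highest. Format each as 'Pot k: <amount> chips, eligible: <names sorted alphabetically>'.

Contributions: A=25, B=24, C=25, D=25, E=25, F=25
Pot levels (distinct totals of non-folded players): 24, 25
Layer 1-24: 24 each from A, B, C, D, E, F = 24*6 = 144 chips; eligible A, B, C, D, E, F
Layer 25-25: 1 each from A, C, D, E, F = 1*5 = 5 chips; eligible A, C, D, E, F

Pot 1: 144 chips, eligible: A, B, C, D, E, F
Pot 2: 5 chips, eligible: A, C, D, E, F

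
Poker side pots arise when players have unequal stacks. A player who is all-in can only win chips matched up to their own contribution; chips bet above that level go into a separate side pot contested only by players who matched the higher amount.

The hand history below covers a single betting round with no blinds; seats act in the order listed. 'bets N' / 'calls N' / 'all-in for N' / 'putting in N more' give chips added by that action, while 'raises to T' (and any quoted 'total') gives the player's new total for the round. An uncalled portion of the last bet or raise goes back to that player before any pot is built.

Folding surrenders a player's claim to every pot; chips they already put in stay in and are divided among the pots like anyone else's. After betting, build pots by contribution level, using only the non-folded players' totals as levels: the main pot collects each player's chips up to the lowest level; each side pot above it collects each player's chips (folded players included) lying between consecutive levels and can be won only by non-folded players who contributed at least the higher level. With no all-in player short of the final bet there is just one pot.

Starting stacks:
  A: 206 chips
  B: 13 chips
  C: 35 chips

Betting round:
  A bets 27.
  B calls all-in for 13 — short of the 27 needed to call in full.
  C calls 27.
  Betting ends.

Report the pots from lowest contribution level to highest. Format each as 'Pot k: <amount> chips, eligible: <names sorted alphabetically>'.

Contributions: A=27, B=13, C=27
Pot levels (distinct totals of non-folded players): 13, 27
Layer 1-13: 13 each from A, B, C = 13*3 = 39 chips; eligible A, B, C
Layer 14-27: 14 each from A, C = 14*2 = 28 chips; eligible A, C

Pot 1: 39 chips, eligible: A, B, C
Pot 2: 28 chips, eligible: A, C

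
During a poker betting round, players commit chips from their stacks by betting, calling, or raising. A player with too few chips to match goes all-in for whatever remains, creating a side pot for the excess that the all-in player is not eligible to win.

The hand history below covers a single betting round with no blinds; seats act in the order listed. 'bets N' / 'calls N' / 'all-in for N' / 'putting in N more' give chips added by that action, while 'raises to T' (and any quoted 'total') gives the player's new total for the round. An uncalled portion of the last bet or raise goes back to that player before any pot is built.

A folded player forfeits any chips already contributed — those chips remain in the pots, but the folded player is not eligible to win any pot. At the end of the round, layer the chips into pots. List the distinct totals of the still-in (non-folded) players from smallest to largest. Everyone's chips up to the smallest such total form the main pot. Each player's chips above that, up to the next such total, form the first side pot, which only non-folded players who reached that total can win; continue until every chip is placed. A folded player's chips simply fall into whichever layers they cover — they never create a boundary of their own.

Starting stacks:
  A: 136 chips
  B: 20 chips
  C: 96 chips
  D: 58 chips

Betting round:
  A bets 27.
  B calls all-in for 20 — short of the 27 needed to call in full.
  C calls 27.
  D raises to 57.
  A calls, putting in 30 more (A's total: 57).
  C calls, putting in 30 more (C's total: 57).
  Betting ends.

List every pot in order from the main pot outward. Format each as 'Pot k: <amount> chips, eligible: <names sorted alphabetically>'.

Pot 1: 80 chips, eligible: A, B, C, D
Pot 2: 111 chips, eligible: A, C, D

Derivation:
Contributions: A=57, B=20, C=57, D=57
Pot levels (distinct totals of non-folded players): 20, 57
Layer 1-20: 20 each from A, B, C, D = 20*4 = 80 chips; eligible A, B, C, D
Layer 21-57: 37 each from A, C, D = 37*3 = 111 chips; eligible A, C, D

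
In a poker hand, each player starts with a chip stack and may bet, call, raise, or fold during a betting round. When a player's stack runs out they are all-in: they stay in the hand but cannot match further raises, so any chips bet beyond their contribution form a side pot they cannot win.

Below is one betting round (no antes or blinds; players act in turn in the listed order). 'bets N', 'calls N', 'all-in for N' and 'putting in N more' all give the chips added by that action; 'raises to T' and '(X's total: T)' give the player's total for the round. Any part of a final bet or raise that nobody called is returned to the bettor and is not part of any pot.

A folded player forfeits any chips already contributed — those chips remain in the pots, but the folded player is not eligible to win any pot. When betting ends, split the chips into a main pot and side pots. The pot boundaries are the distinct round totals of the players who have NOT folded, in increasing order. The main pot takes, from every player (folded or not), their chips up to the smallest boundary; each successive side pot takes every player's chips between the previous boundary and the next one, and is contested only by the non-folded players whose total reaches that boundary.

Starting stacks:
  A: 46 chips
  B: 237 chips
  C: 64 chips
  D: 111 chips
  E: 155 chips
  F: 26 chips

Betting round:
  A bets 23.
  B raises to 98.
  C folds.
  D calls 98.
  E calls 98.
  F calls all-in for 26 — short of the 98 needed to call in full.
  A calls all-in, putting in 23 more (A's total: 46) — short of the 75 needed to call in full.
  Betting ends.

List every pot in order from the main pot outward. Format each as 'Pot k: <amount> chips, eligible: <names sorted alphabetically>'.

Pot 1: 130 chips, eligible: A, B, D, E, F
Pot 2: 80 chips, eligible: A, B, D, E
Pot 3: 156 chips, eligible: B, D, E

Derivation:
Contributions: A=46, B=98, D=98, E=98, F=26
Folded: C
Pot levels (distinct totals of non-folded players): 26, 46, 98
Layer 1-26: 26 each from A, B, D, E, F = 26*5 = 130 chips; eligible A, B, D, E, F
Layer 27-46: 20 each from A, B, D, E = 20*4 = 80 chips; eligible A, B, D, E
Layer 47-98: 52 each from B, D, E = 52*3 = 156 chips; eligible B, D, E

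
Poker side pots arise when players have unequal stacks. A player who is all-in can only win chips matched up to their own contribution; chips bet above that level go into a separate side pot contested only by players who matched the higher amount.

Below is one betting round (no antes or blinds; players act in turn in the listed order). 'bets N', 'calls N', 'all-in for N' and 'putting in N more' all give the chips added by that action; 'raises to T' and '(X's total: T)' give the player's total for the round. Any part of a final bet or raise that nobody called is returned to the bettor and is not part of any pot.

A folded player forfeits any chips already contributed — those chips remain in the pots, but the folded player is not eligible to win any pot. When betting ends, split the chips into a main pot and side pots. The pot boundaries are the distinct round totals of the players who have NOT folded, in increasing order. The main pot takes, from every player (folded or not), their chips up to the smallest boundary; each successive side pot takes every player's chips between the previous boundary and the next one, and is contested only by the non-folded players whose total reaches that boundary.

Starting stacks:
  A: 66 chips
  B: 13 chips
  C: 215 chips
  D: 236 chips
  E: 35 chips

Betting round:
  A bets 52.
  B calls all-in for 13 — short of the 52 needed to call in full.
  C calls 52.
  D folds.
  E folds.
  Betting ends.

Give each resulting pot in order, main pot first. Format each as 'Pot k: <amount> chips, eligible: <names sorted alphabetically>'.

Pot 1: 39 chips, eligible: A, B, C
Pot 2: 78 chips, eligible: A, C

Derivation:
Contributions: A=52, B=13, C=52
Folded: D, E
Pot levels (distinct totals of non-folded players): 13, 52
Layer 1-13: 13 each from A, B, C = 13*3 = 39 chips; eligible A, B, C
Layer 14-52: 39 each from A, C = 39*2 = 78 chips; eligible A, C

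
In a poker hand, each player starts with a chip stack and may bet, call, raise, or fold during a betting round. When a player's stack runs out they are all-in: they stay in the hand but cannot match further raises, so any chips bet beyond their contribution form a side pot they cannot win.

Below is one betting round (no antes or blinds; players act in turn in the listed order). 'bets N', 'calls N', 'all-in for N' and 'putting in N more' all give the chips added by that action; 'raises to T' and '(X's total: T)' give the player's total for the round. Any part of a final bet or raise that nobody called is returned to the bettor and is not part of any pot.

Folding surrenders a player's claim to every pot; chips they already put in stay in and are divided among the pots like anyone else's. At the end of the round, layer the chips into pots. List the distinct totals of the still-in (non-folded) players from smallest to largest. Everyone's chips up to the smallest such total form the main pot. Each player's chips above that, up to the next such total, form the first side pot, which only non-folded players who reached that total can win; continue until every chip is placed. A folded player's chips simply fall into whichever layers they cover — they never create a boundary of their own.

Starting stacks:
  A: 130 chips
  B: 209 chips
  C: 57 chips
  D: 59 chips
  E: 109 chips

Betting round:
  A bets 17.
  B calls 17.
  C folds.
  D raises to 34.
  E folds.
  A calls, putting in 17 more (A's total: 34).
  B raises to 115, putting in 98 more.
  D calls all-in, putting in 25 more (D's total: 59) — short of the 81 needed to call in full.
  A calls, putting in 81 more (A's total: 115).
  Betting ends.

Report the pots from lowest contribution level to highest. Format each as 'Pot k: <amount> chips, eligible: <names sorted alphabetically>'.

Contributions: A=115, B=115, D=59
Folded: C, E
Pot levels (distinct totals of non-folded players): 59, 115
Layer 1-59: 59 each from A, B, D = 59*3 = 177 chips; eligible A, B, D
Layer 60-115: 56 each from A, B = 56*2 = 112 chips; eligible A, B

Pot 1: 177 chips, eligible: A, B, D
Pot 2: 112 chips, eligible: A, B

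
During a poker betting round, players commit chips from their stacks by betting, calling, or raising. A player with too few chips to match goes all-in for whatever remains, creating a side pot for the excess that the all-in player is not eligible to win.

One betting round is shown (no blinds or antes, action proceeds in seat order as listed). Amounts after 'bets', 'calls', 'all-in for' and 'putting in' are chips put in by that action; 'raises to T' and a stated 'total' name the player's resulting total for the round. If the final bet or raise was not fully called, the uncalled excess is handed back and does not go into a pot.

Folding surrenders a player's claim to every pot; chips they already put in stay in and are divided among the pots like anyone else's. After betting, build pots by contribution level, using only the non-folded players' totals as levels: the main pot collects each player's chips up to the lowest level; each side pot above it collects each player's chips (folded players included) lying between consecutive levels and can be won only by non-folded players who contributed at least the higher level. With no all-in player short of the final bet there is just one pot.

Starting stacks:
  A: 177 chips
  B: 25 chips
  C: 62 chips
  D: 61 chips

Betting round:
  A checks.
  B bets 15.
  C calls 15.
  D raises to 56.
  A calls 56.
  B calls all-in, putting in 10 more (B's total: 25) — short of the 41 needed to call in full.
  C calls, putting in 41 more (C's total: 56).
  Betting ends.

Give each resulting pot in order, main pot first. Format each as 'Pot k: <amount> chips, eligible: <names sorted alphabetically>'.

Pot 1: 100 chips, eligible: A, B, C, D
Pot 2: 93 chips, eligible: A, C, D

Derivation:
Contributions: A=56, B=25, C=56, D=56
Pot levels (distinct totals of non-folded players): 25, 56
Layer 1-25: 25 each from A, B, C, D = 25*4 = 100 chips; eligible A, B, C, D
Layer 26-56: 31 each from A, C, D = 31*3 = 93 chips; eligible A, C, D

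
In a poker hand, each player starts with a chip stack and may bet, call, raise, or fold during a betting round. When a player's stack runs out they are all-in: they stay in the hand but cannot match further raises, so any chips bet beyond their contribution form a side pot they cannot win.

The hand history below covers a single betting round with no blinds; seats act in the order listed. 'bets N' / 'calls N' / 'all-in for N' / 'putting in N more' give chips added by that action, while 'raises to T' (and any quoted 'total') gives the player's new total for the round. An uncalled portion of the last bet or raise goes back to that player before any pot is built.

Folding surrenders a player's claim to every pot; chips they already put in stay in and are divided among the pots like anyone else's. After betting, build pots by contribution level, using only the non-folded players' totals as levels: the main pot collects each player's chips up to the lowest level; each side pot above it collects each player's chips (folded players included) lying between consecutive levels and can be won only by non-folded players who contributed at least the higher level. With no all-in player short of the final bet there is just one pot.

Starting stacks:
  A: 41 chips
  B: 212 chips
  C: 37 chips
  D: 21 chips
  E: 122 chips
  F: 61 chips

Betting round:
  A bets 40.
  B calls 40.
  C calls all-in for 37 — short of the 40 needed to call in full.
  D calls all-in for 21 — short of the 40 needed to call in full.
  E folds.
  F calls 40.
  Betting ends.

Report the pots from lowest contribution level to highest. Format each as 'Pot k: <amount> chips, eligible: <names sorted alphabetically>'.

Pot 1: 105 chips, eligible: A, B, C, D, F
Pot 2: 64 chips, eligible: A, B, C, F
Pot 3: 9 chips, eligible: A, B, F

Derivation:
Contributions: A=40, B=40, C=37, D=21, F=40
Folded: E
Pot levels (distinct totals of non-folded players): 21, 37, 40
Layer 1-21: 21 each from A, B, C, D, F = 21*5 = 105 chips; eligible A, B, C, D, F
Layer 22-37: 16 each from A, B, C, F = 16*4 = 64 chips; eligible A, B, C, F
Layer 38-40: 3 each from A, B, F = 3*3 = 9 chips; eligible A, B, F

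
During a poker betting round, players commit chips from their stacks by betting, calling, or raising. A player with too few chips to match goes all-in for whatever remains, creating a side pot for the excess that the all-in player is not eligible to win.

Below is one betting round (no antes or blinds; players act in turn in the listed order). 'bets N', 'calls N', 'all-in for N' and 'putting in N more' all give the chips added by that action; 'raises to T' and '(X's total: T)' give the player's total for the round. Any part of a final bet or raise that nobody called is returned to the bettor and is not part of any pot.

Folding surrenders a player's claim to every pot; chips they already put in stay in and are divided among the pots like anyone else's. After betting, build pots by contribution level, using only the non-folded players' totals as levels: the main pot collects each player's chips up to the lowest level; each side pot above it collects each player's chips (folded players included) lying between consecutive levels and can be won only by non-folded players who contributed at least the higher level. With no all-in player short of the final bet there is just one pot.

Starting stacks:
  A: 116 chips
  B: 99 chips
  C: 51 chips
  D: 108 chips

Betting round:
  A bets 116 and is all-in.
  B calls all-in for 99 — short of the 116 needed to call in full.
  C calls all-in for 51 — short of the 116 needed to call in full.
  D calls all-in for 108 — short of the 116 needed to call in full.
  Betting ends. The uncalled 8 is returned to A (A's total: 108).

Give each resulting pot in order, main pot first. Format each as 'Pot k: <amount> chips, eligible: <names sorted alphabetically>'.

Pot 1: 204 chips, eligible: A, B, C, D
Pot 2: 144 chips, eligible: A, B, D
Pot 3: 18 chips, eligible: A, D

Derivation:
Contributions (after 8 returned to A): A=108, B=99, C=51, D=108
Pot levels (distinct totals of non-folded players): 51, 99, 108
Layer 1-51: 51 each from A, B, C, D = 51*4 = 204 chips; eligible A, B, C, D
Layer 52-99: 48 each from A, B, D = 48*3 = 144 chips; eligible A, B, D
Layer 100-108: 9 each from A, D = 9*2 = 18 chips; eligible A, D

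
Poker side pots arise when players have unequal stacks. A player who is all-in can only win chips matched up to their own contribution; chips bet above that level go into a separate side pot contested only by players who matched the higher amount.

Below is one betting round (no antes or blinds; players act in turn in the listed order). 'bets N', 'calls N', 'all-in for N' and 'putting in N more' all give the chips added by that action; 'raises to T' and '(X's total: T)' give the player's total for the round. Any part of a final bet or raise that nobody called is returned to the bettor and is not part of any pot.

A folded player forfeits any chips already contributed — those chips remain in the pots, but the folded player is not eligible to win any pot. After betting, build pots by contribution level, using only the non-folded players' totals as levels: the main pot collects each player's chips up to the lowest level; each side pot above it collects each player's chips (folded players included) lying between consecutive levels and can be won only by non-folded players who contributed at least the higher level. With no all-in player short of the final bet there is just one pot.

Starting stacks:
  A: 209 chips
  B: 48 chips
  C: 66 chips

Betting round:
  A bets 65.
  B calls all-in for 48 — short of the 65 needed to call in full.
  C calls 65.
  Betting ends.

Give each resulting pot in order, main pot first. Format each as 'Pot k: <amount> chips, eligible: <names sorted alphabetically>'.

Contributions: A=65, B=48, C=65
Pot levels (distinct totals of non-folded players): 48, 65
Layer 1-48: 48 each from A, B, C = 48*3 = 144 chips; eligible A, B, C
Layer 49-65: 17 each from A, C = 17*2 = 34 chips; eligible A, C

Pot 1: 144 chips, eligible: A, B, C
Pot 2: 34 chips, eligible: A, C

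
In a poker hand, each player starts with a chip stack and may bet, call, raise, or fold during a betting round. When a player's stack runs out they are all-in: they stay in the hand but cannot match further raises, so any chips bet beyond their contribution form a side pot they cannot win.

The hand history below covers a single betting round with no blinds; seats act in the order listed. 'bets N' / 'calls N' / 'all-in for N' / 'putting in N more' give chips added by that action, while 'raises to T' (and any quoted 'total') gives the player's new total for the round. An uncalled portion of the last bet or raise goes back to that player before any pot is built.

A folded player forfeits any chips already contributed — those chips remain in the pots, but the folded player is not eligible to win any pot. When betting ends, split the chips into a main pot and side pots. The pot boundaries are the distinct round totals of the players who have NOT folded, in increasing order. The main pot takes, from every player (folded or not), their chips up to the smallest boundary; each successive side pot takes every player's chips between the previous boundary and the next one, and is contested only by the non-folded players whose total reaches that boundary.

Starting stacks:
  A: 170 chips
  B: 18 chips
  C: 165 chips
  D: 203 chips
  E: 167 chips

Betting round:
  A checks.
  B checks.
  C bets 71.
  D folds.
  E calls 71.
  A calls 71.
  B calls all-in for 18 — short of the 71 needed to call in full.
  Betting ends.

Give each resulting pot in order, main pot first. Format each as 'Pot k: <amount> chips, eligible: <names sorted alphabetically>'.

Contributions: A=71, B=18, C=71, E=71
Folded: D
Pot levels (distinct totals of non-folded players): 18, 71
Layer 1-18: 18 each from A, B, C, E = 18*4 = 72 chips; eligible A, B, C, E
Layer 19-71: 53 each from A, C, E = 53*3 = 159 chips; eligible A, C, E

Pot 1: 72 chips, eligible: A, B, C, E
Pot 2: 159 chips, eligible: A, C, E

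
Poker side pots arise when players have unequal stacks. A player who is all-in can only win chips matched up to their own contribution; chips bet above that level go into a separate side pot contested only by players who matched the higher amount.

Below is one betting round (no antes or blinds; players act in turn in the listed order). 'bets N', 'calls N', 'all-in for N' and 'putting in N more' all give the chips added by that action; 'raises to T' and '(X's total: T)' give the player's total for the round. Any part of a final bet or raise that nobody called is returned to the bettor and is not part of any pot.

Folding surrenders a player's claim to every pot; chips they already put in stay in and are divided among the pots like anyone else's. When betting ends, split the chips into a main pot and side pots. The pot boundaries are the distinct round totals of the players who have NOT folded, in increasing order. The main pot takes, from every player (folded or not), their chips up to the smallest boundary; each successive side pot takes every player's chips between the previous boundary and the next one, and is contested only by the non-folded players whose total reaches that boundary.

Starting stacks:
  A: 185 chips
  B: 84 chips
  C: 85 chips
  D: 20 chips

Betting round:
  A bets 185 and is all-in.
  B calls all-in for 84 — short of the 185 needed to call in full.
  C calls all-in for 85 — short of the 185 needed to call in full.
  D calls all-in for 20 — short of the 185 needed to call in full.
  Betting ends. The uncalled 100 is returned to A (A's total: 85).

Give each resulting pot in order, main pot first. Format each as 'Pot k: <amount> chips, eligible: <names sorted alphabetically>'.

Pot 1: 80 chips, eligible: A, B, C, D
Pot 2: 192 chips, eligible: A, B, C
Pot 3: 2 chips, eligible: A, C

Derivation:
Contributions (after 100 returned to A): A=85, B=84, C=85, D=20
Pot levels (distinct totals of non-folded players): 20, 84, 85
Layer 1-20: 20 each from A, B, C, D = 20*4 = 80 chips; eligible A, B, C, D
Layer 21-84: 64 each from A, B, C = 64*3 = 192 chips; eligible A, B, C
Layer 85-85: 1 each from A, C = 1*2 = 2 chips; eligible A, C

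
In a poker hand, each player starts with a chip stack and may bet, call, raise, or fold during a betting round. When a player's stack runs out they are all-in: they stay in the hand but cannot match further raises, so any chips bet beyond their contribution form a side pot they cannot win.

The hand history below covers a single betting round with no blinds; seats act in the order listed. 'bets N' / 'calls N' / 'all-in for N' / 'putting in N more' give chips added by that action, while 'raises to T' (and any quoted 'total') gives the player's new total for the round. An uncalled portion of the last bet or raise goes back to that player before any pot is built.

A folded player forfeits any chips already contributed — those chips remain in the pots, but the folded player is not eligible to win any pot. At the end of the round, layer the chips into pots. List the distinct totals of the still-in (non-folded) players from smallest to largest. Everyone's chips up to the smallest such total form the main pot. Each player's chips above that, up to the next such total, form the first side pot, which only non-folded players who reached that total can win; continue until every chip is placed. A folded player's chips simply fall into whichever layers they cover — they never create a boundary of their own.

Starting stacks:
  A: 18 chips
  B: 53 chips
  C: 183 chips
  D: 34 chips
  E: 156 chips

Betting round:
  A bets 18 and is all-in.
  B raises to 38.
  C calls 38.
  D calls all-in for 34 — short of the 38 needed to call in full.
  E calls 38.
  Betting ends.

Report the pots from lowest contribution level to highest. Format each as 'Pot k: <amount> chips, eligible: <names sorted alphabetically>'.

Contributions: A=18, B=38, C=38, D=34, E=38
Pot levels (distinct totals of non-folded players): 18, 34, 38
Layer 1-18: 18 each from A, B, C, D, E = 18*5 = 90 chips; eligible A, B, C, D, E
Layer 19-34: 16 each from B, C, D, E = 16*4 = 64 chips; eligible B, C, D, E
Layer 35-38: 4 each from B, C, E = 4*3 = 12 chips; eligible B, C, E

Pot 1: 90 chips, eligible: A, B, C, D, E
Pot 2: 64 chips, eligible: B, C, D, E
Pot 3: 12 chips, eligible: B, C, E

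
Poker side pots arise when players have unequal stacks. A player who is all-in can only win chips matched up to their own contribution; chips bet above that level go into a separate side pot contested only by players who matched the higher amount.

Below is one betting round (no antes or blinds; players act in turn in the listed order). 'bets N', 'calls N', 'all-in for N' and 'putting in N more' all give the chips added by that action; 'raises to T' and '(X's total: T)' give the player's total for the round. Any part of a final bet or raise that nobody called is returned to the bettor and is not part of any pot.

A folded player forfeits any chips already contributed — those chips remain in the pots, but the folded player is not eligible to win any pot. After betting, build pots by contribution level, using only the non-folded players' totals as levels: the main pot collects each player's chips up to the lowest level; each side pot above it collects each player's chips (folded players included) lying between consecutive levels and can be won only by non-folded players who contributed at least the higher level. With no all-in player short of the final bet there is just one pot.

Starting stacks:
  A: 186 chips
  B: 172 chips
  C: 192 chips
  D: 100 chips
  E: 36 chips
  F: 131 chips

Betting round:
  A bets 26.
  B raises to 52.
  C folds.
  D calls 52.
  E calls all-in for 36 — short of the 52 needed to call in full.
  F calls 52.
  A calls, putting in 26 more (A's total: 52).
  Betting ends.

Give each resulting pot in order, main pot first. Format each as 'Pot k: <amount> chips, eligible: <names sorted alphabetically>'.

Pot 1: 180 chips, eligible: A, B, D, E, F
Pot 2: 64 chips, eligible: A, B, D, F

Derivation:
Contributions: A=52, B=52, D=52, E=36, F=52
Folded: C
Pot levels (distinct totals of non-folded players): 36, 52
Layer 1-36: 36 each from A, B, D, E, F = 36*5 = 180 chips; eligible A, B, D, E, F
Layer 37-52: 16 each from A, B, D, F = 16*4 = 64 chips; eligible A, B, D, F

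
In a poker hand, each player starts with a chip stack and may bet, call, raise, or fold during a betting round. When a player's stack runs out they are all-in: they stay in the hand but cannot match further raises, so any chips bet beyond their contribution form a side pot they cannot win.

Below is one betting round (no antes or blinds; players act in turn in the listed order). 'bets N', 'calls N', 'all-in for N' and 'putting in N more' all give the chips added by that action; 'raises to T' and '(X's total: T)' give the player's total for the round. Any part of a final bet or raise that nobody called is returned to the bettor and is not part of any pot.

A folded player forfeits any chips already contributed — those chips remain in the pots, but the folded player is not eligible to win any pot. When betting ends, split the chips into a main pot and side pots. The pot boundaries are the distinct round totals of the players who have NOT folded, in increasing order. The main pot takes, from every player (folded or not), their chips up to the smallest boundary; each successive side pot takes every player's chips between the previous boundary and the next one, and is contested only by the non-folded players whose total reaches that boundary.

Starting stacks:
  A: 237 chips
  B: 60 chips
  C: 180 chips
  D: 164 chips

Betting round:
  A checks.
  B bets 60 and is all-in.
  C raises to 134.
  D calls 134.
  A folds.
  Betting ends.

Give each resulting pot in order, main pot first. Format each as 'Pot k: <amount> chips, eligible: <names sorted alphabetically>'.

Pot 1: 180 chips, eligible: B, C, D
Pot 2: 148 chips, eligible: C, D

Derivation:
Contributions: B=60, C=134, D=134
Folded: A
Pot levels (distinct totals of non-folded players): 60, 134
Layer 1-60: 60 each from B, C, D = 60*3 = 180 chips; eligible B, C, D
Layer 61-134: 74 each from C, D = 74*2 = 148 chips; eligible C, D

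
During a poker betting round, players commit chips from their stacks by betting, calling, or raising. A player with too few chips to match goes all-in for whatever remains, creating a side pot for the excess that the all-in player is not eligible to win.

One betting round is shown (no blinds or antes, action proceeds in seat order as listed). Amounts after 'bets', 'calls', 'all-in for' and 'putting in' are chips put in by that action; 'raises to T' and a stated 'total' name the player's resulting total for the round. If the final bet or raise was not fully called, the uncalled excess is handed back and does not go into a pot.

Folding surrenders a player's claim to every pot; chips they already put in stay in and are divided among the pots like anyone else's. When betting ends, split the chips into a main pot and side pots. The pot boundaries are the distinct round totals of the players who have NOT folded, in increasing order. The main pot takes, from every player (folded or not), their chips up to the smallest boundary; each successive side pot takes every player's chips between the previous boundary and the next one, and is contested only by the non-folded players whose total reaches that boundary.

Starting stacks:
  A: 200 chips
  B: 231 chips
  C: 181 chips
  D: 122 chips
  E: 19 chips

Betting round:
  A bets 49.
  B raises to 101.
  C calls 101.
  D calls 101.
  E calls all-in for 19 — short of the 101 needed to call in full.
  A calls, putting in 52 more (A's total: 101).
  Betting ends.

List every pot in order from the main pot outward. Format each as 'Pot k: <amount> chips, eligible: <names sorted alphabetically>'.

Contributions: A=101, B=101, C=101, D=101, E=19
Pot levels (distinct totals of non-folded players): 19, 101
Layer 1-19: 19 each from A, B, C, D, E = 19*5 = 95 chips; eligible A, B, C, D, E
Layer 20-101: 82 each from A, B, C, D = 82*4 = 328 chips; eligible A, B, C, D

Pot 1: 95 chips, eligible: A, B, C, D, E
Pot 2: 328 chips, eligible: A, B, C, D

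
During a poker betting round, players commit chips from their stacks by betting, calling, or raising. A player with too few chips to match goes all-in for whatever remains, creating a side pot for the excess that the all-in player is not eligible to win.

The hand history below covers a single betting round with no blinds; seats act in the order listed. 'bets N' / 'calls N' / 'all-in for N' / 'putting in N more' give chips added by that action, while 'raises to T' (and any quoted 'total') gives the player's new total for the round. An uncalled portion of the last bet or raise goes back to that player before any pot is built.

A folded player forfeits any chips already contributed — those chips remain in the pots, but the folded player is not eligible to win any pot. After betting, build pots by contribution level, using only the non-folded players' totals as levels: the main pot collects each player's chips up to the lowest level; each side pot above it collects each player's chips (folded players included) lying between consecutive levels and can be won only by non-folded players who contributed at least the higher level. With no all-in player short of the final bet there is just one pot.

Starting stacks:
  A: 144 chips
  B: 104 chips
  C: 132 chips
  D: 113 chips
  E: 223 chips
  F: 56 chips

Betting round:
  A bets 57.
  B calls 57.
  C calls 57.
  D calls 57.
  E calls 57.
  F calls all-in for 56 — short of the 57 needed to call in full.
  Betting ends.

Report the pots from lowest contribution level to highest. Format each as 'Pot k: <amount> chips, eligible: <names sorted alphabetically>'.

Contributions: A=57, B=57, C=57, D=57, E=57, F=56
Pot levels (distinct totals of non-folded players): 56, 57
Layer 1-56: 56 each from A, B, C, D, E, F = 56*6 = 336 chips; eligible A, B, C, D, E, F
Layer 57-57: 1 each from A, B, C, D, E = 1*5 = 5 chips; eligible A, B, C, D, E

Pot 1: 336 chips, eligible: A, B, C, D, E, F
Pot 2: 5 chips, eligible: A, B, C, D, E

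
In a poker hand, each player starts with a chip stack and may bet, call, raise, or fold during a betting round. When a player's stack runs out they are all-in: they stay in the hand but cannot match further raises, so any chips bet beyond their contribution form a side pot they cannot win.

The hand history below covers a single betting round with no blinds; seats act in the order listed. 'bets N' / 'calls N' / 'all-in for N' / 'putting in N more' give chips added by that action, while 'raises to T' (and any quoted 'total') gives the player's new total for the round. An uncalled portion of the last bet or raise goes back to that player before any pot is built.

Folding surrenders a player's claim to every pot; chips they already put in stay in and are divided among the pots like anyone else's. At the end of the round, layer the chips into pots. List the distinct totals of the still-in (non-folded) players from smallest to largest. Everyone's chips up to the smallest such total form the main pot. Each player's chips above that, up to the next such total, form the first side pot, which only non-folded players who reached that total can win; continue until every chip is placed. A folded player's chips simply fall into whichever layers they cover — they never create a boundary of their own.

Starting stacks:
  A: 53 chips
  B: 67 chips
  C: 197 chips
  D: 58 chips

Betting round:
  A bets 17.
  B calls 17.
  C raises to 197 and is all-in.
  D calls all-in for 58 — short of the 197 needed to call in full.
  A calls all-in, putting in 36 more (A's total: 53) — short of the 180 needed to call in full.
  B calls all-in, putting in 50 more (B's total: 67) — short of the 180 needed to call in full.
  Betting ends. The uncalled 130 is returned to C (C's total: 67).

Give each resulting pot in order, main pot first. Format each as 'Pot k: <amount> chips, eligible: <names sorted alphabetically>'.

Pot 1: 212 chips, eligible: A, B, C, D
Pot 2: 15 chips, eligible: B, C, D
Pot 3: 18 chips, eligible: B, C

Derivation:
Contributions (after 130 returned to C): A=53, B=67, C=67, D=58
Pot levels (distinct totals of non-folded players): 53, 58, 67
Layer 1-53: 53 each from A, B, C, D = 53*4 = 212 chips; eligible A, B, C, D
Layer 54-58: 5 each from B, C, D = 5*3 = 15 chips; eligible B, C, D
Layer 59-67: 9 each from B, C = 9*2 = 18 chips; eligible B, C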